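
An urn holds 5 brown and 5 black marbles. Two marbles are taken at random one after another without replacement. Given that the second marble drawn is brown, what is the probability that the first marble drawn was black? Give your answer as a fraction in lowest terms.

P(first=black and the second marble drawn is brown) = (5/10)·(5/9) = 5/18.
P(the second marble drawn is brown) = Σ over first color = 2/9 + 5/18 = 1/2.
By Bayes, P(first=black | the second marble drawn is brown) = 5/18 / 1/2 = 5/9 ≈ 0.5556.

5/9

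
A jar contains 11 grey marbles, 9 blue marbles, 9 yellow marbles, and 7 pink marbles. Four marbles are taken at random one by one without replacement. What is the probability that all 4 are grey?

Unordered draws without replacement: count favorable combinations over C(36,4).
Favorable = C(11,4) · C(9,0) · C(9,0) · C(7,0) = 330; total = C(36,4) = 58905.
P = 330/58905 = 2/357 ≈ 0.0056.

2/357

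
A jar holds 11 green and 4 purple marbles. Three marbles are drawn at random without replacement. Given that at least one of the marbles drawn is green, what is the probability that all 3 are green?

15/41

P(all 3 green) = C(11,3)/C(15,3) = 33/91; P(at least one green) = 1 − C(4,3)/C(15,3) = 451/455.
Since 'all 3 green' ⊆ 'at least one green', P(all 3 | at least one) = 33/91 / 451/455 = 15/41 ≈ 0.3659.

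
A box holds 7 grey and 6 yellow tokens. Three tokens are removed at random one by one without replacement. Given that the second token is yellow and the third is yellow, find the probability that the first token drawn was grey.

7/11

P(first=grey and the second token is yellow and the third is yellow) = (7/13)·(6/12)·(5/11) = 35/286.
P(E) = Σ over first color = 35/286 + 10/143 = 5/26.
By Bayes, P(first=grey | E) = 35/286 / 5/26 = 7/11 ≈ 0.6364.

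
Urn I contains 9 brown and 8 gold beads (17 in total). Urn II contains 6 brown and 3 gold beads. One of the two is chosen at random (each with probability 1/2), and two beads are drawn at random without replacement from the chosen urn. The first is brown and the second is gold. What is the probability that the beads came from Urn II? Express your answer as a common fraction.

P(E | Urn I) = 9/34; P(E | Urn II) = 1/4.
P(E) = 1/2·9/34 + 1/2·1/4 = 35/136.
By Bayes' rule, P(Urn II | E) = 1/8 / 35/136 = 17/35 ≈ 0.4857.

17/35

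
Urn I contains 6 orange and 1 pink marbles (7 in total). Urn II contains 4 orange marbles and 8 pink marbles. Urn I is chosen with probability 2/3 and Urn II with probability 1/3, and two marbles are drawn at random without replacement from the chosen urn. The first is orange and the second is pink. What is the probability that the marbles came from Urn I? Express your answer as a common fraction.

33/61

P(E | Urn I) = 1/7; P(E | Urn II) = 8/33.
P(E) = 2/3·1/7 + 1/3·8/33 = 122/693.
By Bayes' rule, P(Urn I | E) = 2/21 / 122/693 = 33/61 ≈ 0.5410.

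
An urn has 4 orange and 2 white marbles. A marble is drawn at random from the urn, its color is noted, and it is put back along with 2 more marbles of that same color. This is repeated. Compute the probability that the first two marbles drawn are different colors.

Either white then orange, or orange then white; after the first draw the total is 8.
P = (2/6)·(4/8) + (4/6)·(2/8) = 1/3 ≈ 0.3333.

1/3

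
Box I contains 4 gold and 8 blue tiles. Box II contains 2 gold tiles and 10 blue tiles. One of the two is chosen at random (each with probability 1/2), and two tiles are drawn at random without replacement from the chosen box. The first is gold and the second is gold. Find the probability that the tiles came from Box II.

1/7

P(E | Box I) = 1/11; P(E | Box II) = 1/66.
P(E) = 1/2·1/11 + 1/2·1/66 = 7/132.
By Bayes' rule, P(Box II | E) = 1/132 / 7/132 = 1/7 ≈ 0.1429.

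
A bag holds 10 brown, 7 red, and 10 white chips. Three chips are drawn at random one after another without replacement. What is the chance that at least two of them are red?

Sum the hypergeometric tail for j = 2,…,3 red chips.
Favorable = C(7,2)·C(20,1) + C(7,3)·C(20,0) = 455; total = C(27,3) = 2925.
P = 455/2925 = 7/45 ≈ 0.1556.

7/45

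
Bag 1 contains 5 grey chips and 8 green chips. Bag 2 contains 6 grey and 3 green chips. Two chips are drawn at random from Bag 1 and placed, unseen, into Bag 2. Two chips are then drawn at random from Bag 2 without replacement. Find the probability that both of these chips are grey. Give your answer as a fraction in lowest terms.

14/39

Condition on how many of the transferred chips are grey (from Bag 1: 5 grey of 13; then Bag 2 has 11 total).
  0 grey: C(5,0)C(8,2)/C(13,2) = 14/39; then P = C(6,2)/C(11,2) = 3/11
  1 grey: C(5,1)C(8,1)/C(13,2) = 20/39; then P = C(7,2)/C(11,2) = 21/55
  2 grey: C(5,2)C(8,0)/C(13,2) = 5/39; then P = C(8,2)/C(11,2) = 28/55
P(both grey) = 14/39 ≈ 0.3590.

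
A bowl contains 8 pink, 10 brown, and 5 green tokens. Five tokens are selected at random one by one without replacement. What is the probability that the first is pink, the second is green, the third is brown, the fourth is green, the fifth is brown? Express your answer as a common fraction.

120/33649

Multiply the conditional probability of each draw in order, without replacement, so each draw removes one from its color and from the total.
P = (8/23) · (5/22) · (10/21) · (4/20) · (9/19) = 120/33649 ≈ 0.0036.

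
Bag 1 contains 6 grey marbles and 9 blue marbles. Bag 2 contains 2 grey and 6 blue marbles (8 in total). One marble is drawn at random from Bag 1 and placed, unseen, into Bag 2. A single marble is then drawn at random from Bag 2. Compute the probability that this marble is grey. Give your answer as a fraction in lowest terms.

4/15

Condition on how many of the transferred marbles are grey (from Bag 1: 6 grey of 15; then Bag 2 has 9 total).
  0 grey: C(6,0)C(9,1)/C(15,1) = 3/5; then P = 2/9
  1 grey: C(6,1)C(9,0)/C(15,1) = 2/5; then P = 3/9
P(grey from Bag 2) = 4/15 ≈ 0.2667.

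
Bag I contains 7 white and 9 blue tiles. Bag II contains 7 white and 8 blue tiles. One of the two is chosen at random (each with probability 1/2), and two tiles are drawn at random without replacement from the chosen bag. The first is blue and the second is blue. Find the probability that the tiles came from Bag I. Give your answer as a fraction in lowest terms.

P(E | Bag I) = 3/10; P(E | Bag II) = 4/15.
P(E) = 1/2·3/10 + 1/2·4/15 = 17/60.
By Bayes' rule, P(Bag I | E) = 3/20 / 17/60 = 9/17 ≈ 0.5294.

9/17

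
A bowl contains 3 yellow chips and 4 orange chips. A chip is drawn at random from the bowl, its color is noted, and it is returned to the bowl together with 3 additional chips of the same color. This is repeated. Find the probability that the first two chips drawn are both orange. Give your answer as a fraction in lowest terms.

After a orange draw the bowl holds 7 orange out of 10.
P = (4/7)·(7/10) = 2/5 ≈ 0.4000.

2/5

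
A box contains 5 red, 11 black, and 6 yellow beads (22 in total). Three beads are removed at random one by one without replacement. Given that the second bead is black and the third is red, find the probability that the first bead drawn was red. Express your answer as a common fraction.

P(first=red and the second bead is black and the third is red) = (5/22)·(11/21)·(4/20) = 1/42.
P(E) = Σ over first color = 1/42 + 5/84 + 1/28 = 5/42.
By Bayes, P(first=red | E) = 1/42 / 5/42 = 1/5 ≈ 0.2000.

1/5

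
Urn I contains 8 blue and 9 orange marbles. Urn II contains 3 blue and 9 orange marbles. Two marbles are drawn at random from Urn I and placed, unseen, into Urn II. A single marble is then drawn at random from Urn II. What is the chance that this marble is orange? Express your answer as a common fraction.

Condition on how many of the transferred marbles are orange (from Urn I: 9 orange of 17; then Urn II has 14 total).
  0 orange: C(9,0)C(8,2)/C(17,2) = 7/34; then P = 9/14
  1 orange: C(9,1)C(8,1)/C(17,2) = 9/17; then P = 10/14
  2 orange: C(9,2)C(8,0)/C(17,2) = 9/34; then P = 11/14
P(orange from Urn II) = 171/238 ≈ 0.7185.

171/238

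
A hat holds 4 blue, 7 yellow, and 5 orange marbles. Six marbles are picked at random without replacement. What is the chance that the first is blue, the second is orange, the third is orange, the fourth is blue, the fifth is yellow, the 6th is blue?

Multiply the conditional probability of each draw in order, without replacement, so each draw removes one from its color and from the total.
P = (4/16) · (5/15) · (4/14) · (3/13) · (7/12) · (2/11) = 1/1716 ≈ 0.0006.

1/1716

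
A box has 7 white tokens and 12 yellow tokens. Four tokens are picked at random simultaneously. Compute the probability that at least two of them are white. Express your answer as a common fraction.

1841/3876

Sum the hypergeometric tail for j = 2,…,4 white tokens.
Favorable = C(7,2)·C(12,2) + C(7,3)·C(12,1) + C(7,4)·C(12,0) = 1841; total = C(19,4) = 3876.
P = 1841/3876 = 1841/3876 ≈ 0.4750.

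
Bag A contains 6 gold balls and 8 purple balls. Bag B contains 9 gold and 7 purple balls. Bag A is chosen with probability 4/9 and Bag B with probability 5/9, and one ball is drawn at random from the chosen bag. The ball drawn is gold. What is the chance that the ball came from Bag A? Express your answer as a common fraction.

64/169

P(gold | Bag A) = 3/7; P(gold | Bag B) = 9/16.
P(gold) = 4/9·3/7 + 5/9·9/16 = 169/336.
By Bayes' rule, P(Bag A | gold) = 4/21 / 169/336 = 64/169 ≈ 0.3787.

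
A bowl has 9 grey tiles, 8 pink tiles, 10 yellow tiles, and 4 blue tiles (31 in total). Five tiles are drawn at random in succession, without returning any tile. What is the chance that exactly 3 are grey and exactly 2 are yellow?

Unordered draws without replacement: count favorable combinations over C(31,5).
Favorable = C(9,3) · C(8,0) · C(10,2) · C(4,0) = 3780; total = C(31,5) = 169911.
P = 3780/169911 = 20/899 ≈ 0.0222.

20/899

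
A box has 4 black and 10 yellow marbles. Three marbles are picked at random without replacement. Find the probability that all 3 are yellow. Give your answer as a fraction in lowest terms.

30/91

Unordered draws without replacement: count favorable combinations over C(14,3).
Favorable = C(4,0) · C(10,3) = 120; total = C(14,3) = 364.
P = 120/364 = 30/91 ≈ 0.3297.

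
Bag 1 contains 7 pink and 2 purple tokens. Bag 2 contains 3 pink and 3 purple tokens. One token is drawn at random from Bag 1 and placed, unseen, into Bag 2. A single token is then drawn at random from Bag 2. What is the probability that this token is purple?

Condition on how many of the transferred tokens are purple (from Bag 1: 2 purple of 9; then Bag 2 has 7 total).
  0 purple: C(2,0)C(7,1)/C(9,1) = 7/9; then P = 3/7
  1 purple: C(2,1)C(7,0)/C(9,1) = 2/9; then P = 4/7
P(purple from Bag 2) = 29/63 ≈ 0.4603.

29/63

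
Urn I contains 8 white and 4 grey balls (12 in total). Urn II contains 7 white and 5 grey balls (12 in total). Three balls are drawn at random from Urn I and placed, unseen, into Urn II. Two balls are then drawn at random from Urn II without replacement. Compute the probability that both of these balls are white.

Condition on how many of the transferred balls are white (from Urn I: 8 white of 12; then Urn II has 15 total).
  0 white: C(8,0)C(4,3)/C(12,3) = 1/55; then P = C(7,2)/C(15,2) = 1/5
  1 white: C(8,1)C(4,2)/C(12,3) = 12/55; then P = C(8,2)/C(15,2) = 4/15
  2 white: C(8,2)C(4,1)/C(12,3) = 28/55; then P = C(9,2)/C(15,2) = 12/35
  3 white: C(8,3)C(4,0)/C(12,3) = 14/55; then P = C(10,2)/C(15,2) = 3/7
P(both white) = 19/55 ≈ 0.3455.

19/55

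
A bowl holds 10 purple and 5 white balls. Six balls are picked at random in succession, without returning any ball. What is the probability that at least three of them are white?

41/143

Sum the hypergeometric tail for j = 3,…,5 white balls.
Favorable = C(5,3)·C(10,3) + C(5,4)·C(10,2) + C(5,5)·C(10,1) = 1435; total = C(15,6) = 5005.
P = 1435/5005 = 41/143 ≈ 0.2867.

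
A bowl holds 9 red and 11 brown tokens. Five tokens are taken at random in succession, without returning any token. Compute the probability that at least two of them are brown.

583/646

Sum the hypergeometric tail for j = 2,…,5 brown tokens.
Favorable = C(11,2)·C(9,3) + C(11,3)·C(9,2) + C(11,4)·C(9,1) + C(11,5)·C(9,0) = 13992; total = C(20,5) = 15504.
P = 13992/15504 = 583/646 ≈ 0.9025.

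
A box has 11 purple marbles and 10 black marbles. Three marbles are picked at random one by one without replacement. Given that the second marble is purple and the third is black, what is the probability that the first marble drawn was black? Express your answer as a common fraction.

P(first=black and the second marble is purple and the third is black) = (10/21)·(11/20)·(9/19) = 33/266.
P(E) = Σ over first color = 55/399 + 33/266 = 11/42.
By Bayes, P(first=black | E) = 33/266 / 11/42 = 9/19 ≈ 0.4737.

9/19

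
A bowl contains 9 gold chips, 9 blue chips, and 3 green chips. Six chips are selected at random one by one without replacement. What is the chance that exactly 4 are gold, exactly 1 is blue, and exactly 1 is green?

81/1292

Unordered draws without replacement: count favorable combinations over C(21,6).
Favorable = C(9,4) · C(9,1) · C(3,1) = 3402; total = C(21,6) = 54264.
P = 3402/54264 = 81/1292 ≈ 0.0627.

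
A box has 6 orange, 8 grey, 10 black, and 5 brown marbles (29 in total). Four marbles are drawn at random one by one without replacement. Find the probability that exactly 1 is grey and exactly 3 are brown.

Unordered draws without replacement: count favorable combinations over C(29,4).
Favorable = C(6,0) · C(8,1) · C(10,0) · C(5,3) = 80; total = C(29,4) = 23751.
P = 80/23751 = 80/23751 ≈ 0.0034.

80/23751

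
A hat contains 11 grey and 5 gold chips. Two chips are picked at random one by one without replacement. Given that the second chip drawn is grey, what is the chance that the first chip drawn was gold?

P(first=gold and the second chip drawn is grey) = (5/16)·(11/15) = 11/48.
P(the second chip drawn is grey) = Σ over first color = 11/24 + 11/48 = 11/16.
By Bayes, P(first=gold | the second chip drawn is grey) = 11/48 / 11/16 = 1/3 ≈ 0.3333.

1/3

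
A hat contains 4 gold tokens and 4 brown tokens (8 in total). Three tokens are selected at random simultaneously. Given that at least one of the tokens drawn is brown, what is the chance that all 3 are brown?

P(all 3 brown) = C(4,3)/C(8,3) = 1/14; P(at least one brown) = 1 − C(4,3)/C(8,3) = 13/14.
Since 'all 3 brown' ⊆ 'at least one brown', P(all 3 | at least one) = 1/14 / 13/14 = 1/13 ≈ 0.0769.

1/13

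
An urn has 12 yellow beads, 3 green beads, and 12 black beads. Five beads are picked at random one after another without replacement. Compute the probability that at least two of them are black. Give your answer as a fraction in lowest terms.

Sum the hypergeometric tail for j = 2,…,5 black beads.
Favorable = C(12,2)·C(15,3) + C(12,3)·C(15,2) + C(12,4)·C(15,1) + C(12,5)·C(15,0) = 61347; total = C(27,5) = 80730.
P = 61347/80730 = 1573/2070 ≈ 0.7599.

1573/2070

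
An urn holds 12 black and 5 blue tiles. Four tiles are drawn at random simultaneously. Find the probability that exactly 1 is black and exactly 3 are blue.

6/119

Unordered draws without replacement: count favorable combinations over C(17,4).
Favorable = C(12,1) · C(5,3) = 120; total = C(17,4) = 2380.
P = 120/2380 = 6/119 ≈ 0.0504.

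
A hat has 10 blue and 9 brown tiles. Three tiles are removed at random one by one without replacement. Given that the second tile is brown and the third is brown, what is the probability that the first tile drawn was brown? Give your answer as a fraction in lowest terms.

P(first=brown and the second tile is brown and the third is brown) = (9/19)·(8/18)·(7/17) = 28/323.
P(E) = Σ over first color = 40/323 + 28/323 = 4/19.
By Bayes, P(first=brown | E) = 28/323 / 4/19 = 7/17 ≈ 0.4118.

7/17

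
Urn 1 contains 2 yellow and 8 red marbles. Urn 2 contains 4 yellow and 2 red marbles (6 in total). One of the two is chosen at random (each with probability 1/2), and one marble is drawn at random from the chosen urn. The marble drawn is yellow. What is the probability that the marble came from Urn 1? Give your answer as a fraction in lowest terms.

3/13

P(yellow | Urn 1) = 1/5; P(yellow | Urn 2) = 2/3.
P(yellow) = 1/2·1/5 + 1/2·2/3 = 13/30.
By Bayes' rule, P(Urn 1 | yellow) = 1/10 / 13/30 = 3/13 ≈ 0.2308.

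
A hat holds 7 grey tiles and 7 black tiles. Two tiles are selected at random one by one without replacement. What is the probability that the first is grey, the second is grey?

Multiply the conditional probability of each draw in order, without replacement, so each draw removes one from its color and from the total.
P = (7/14) · (6/13) = 3/13 ≈ 0.2308.

3/13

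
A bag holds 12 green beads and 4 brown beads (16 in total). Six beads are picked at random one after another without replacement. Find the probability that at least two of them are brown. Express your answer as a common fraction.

Sum the hypergeometric tail for j = 2,…,4 brown beads.
Favorable = C(4,2)·C(12,4) + C(4,3)·C(12,3) + C(4,4)·C(12,2) = 3916; total = C(16,6) = 8008.
P = 3916/8008 = 89/182 ≈ 0.4890.

89/182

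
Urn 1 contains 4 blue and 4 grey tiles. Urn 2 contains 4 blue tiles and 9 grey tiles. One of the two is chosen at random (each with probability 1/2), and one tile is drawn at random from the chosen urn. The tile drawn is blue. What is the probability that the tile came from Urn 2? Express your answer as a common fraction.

8/21

P(blue | Urn 1) = 1/2; P(blue | Urn 2) = 4/13.
P(blue) = 1/2·1/2 + 1/2·4/13 = 21/52.
By Bayes' rule, P(Urn 2 | blue) = 2/13 / 21/52 = 8/21 ≈ 0.3810.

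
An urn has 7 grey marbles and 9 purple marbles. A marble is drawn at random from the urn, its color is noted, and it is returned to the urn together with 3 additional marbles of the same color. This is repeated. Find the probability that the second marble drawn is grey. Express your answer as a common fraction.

Condition on the first draw. If first is grey (prob 7/16), second-grey has prob (10)/(19); if not (prob 9/16), it has prob 7/(19).
P = (7/16)·(10/19) + (9/16)·(7/19) = 7/16 ≈ 0.4375.

7/16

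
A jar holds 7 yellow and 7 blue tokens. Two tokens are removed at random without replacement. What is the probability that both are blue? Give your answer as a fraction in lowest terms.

3/13

Multiply the conditional probability of each draw in order, without replacement, so each draw removes one from its color and from the total.
P = (7/14) · (6/13) = 3/13 ≈ 0.2308.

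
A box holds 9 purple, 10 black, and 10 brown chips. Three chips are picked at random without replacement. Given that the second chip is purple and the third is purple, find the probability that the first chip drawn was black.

P(first=black and the second chip is purple and the third is purple) = (10/29)·(9/28)·(8/27) = 20/609.
P(E) = Σ over first color = 2/87 + 20/609 + 20/609 = 18/203.
By Bayes, P(first=black | E) = 20/609 / 18/203 = 10/27 ≈ 0.3704.

10/27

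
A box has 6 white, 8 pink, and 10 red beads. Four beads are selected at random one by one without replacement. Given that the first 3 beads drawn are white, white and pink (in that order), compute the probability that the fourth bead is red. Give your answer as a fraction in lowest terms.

After removing 2 white, 1 pink, the box has 10 red out of 21 remaining.
P(fourth is red | given) = 10/21 ≈ 0.4762.

10/21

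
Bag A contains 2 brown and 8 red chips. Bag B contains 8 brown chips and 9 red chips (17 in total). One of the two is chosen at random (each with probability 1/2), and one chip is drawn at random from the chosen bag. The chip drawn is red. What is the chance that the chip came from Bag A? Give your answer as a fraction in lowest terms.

P(red | Bag A) = 4/5; P(red | Bag B) = 9/17.
P(red) = 1/2·4/5 + 1/2·9/17 = 113/170.
By Bayes' rule, P(Bag A | red) = 2/5 / 113/170 = 68/113 ≈ 0.6018.

68/113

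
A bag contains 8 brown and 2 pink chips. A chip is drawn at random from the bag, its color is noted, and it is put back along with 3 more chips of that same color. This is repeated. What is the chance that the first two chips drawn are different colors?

16/65

Either brown then pink, or pink then brown; after the first draw the total is 13.
P = (8/10)·(2/13) + (2/10)·(8/13) = 16/65 ≈ 0.2462.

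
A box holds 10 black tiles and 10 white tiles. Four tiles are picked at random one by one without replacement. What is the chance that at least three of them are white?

Sum the hypergeometric tail for j = 3,…,4 white tiles.
Favorable = C(10,3)·C(10,1) + C(10,4)·C(10,0) = 1410; total = C(20,4) = 4845.
P = 1410/4845 = 94/323 ≈ 0.2910.

94/323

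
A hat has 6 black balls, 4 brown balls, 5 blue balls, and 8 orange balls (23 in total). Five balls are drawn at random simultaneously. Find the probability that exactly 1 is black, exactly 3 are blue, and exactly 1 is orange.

Unordered draws without replacement: count favorable combinations over C(23,5).
Favorable = C(6,1) · C(4,0) · C(5,3) · C(8,1) = 480; total = C(23,5) = 33649.
P = 480/33649 = 480/33649 ≈ 0.0143.

480/33649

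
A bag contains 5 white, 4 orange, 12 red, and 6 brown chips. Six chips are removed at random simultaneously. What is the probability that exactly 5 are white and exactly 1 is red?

Unordered draws without replacement: count favorable combinations over C(27,6).
Favorable = C(5,5) · C(4,0) · C(12,1) · C(6,0) = 12; total = C(27,6) = 296010.
P = 12/296010 = 2/49335 ≈ 0.0000.

2/49335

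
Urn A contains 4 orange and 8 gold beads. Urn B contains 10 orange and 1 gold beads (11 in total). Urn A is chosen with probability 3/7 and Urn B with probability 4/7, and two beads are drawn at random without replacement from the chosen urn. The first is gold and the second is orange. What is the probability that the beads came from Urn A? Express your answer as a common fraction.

2/3

P(E | Urn A) = 8/33; P(E | Urn B) = 1/11.
P(E) = 3/7·8/33 + 4/7·1/11 = 12/77.
By Bayes' rule, P(Urn A | E) = 8/77 / 12/77 = 2/3 ≈ 0.6667.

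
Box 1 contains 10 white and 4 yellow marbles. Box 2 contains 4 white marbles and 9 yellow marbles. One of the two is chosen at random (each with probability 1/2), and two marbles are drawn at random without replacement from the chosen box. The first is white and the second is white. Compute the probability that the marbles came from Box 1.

P(E | Box 1) = 45/91; P(E | Box 2) = 1/13.
P(E) = 1/2·45/91 + 1/2·1/13 = 2/7.
By Bayes' rule, P(Box 1 | E) = 45/182 / 2/7 = 45/52 ≈ 0.8654.

45/52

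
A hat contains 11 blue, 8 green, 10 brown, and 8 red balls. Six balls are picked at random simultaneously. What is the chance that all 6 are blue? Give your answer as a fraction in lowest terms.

Unordered draws without replacement: count favorable combinations over C(37,6).
Favorable = C(11,6) · C(8,0) · C(10,0) · C(8,0) = 462; total = C(37,6) = 2324784.
P = 462/2324784 = 1/5032 ≈ 0.0002.

1/5032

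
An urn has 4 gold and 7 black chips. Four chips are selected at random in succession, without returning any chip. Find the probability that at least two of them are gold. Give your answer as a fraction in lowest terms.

Sum the hypergeometric tail for j = 2,…,4 gold chips.
Favorable = C(4,2)·C(7,2) + C(4,3)·C(7,1) + C(4,4)·C(7,0) = 155; total = C(11,4) = 330.
P = 155/330 = 31/66 ≈ 0.4697.

31/66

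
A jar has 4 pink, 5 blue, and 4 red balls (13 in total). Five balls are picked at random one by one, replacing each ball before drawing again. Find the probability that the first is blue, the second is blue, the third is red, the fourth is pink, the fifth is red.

1600/371293

Multiply the conditional probability of each draw in order, with replacement (the composition resets each draw).
P = (5/13) · (5/13) · (4/13) · (4/13) · (4/13) = 1600/371293 ≈ 0.0043.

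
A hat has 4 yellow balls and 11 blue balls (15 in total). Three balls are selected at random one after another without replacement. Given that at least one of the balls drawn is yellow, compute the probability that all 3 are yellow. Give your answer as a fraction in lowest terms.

2/145

P(all 3 yellow) = C(4,3)/C(15,3) = 4/455; P(at least one yellow) = 1 − C(11,3)/C(15,3) = 58/91.
Since 'all 3 yellow' ⊆ 'at least one yellow', P(all 3 | at least one) = 4/455 / 58/91 = 2/145 ≈ 0.0138.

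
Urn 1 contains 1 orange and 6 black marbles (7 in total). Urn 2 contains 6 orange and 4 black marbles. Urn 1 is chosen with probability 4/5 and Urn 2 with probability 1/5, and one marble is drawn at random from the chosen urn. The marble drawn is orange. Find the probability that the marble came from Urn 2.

21/41

P(orange | Urn 1) = 1/7; P(orange | Urn 2) = 3/5.
P(orange) = 4/5·1/7 + 1/5·3/5 = 41/175.
By Bayes' rule, P(Urn 2 | orange) = 3/25 / 41/175 = 21/41 ≈ 0.5122.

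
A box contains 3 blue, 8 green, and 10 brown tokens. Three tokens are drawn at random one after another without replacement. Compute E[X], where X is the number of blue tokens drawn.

3/7

By linearity of expectation, E[X] = Σ P(draw i is blue); by symmetry each draw (even without replacement) has P(blue) = 3/21.
E[X] = 3 · 3/21 = 3/7 ≈ 0.4286.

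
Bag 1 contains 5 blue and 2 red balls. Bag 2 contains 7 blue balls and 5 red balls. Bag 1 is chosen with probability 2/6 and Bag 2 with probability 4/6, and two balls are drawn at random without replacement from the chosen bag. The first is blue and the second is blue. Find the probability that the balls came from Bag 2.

147/257

P(E | Bag 1) = 10/21; P(E | Bag 2) = 7/22.
P(E) = 1/3·10/21 + 2/3·7/22 = 257/693.
By Bayes' rule, P(Bag 2 | E) = 7/33 / 257/693 = 147/257 ≈ 0.5720.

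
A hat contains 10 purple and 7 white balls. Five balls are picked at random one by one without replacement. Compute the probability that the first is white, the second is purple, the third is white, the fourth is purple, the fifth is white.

45/1768

Multiply the conditional probability of each draw in order, without replacement, so each draw removes one from its color and from the total.
P = (7/17) · (10/16) · (6/15) · (9/14) · (5/13) = 45/1768 ≈ 0.0255.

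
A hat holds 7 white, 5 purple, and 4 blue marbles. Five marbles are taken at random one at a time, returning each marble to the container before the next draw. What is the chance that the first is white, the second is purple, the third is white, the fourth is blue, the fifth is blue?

245/65536

Multiply the conditional probability of each draw in order, with replacement (the composition resets each draw).
P = (7/16) · (5/16) · (7/16) · (4/16) · (4/16) = 245/65536 ≈ 0.0037.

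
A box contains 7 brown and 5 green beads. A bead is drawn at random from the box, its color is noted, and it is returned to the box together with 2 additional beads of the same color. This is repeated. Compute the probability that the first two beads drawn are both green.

After a green draw the box holds 7 green out of 14.
P = (5/12)·(7/14) = 5/24 ≈ 0.2083.

5/24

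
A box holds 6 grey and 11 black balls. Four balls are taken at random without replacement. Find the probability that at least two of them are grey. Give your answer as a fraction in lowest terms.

Sum the hypergeometric tail for j = 2,…,4 grey balls.
Favorable = C(6,2)·C(11,2) + C(6,3)·C(11,1) + C(6,4)·C(11,0) = 1060; total = C(17,4) = 2380.
P = 1060/2380 = 53/119 ≈ 0.4454.

53/119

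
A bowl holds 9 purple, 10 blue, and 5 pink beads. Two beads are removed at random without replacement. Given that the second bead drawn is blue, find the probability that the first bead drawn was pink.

P(first=pink and the second bead drawn is blue) = (5/24)·(10/23) = 25/276.
P(the second bead drawn is blue) = Σ over first color = 15/92 + 15/92 + 25/276 = 5/12.
By Bayes, P(first=pink | the second bead drawn is blue) = 25/276 / 5/12 = 5/23 ≈ 0.2174.

5/23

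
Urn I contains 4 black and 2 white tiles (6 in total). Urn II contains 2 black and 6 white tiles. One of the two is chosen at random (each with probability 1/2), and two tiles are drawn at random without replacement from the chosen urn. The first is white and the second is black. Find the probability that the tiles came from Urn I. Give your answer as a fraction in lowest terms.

56/101

P(E | Urn I) = 4/15; P(E | Urn II) = 3/14.
P(E) = 1/2·4/15 + 1/2·3/14 = 101/420.
By Bayes' rule, P(Urn I | E) = 2/15 / 101/420 = 56/101 ≈ 0.5545.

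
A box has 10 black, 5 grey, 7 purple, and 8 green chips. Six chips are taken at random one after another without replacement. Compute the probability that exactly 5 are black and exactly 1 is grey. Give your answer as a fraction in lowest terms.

Unordered draws without replacement: count favorable combinations over C(30,6).
Favorable = C(10,5) · C(5,1) · C(7,0) · C(8,0) = 1260; total = C(30,6) = 593775.
P = 1260/593775 = 4/1885 ≈ 0.0021.

4/1885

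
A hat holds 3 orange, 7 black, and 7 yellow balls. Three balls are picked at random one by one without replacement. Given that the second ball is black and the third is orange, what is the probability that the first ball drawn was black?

2/5

P(first=black and the second ball is black and the third is orange) = (7/17)·(6/16)·(3/15) = 21/680.
P(E) = Σ over first color = 7/680 + 21/680 + 49/1360 = 21/272.
By Bayes, P(first=black | E) = 21/680 / 21/272 = 2/5 ≈ 0.4000.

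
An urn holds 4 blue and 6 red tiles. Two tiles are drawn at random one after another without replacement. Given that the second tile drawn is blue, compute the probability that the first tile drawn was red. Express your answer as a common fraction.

2/3

P(first=red and the second tile drawn is blue) = (6/10)·(4/9) = 4/15.
P(the second tile drawn is blue) = Σ over first color = 2/15 + 4/15 = 2/5.
By Bayes, P(first=red | the second tile drawn is blue) = 4/15 / 2/5 = 2/3 ≈ 0.6667.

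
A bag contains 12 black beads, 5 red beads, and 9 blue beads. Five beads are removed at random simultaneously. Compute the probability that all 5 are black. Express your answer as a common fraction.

18/1495

Unordered draws without replacement: count favorable combinations over C(26,5).
Favorable = C(12,5) · C(5,0) · C(9,0) = 792; total = C(26,5) = 65780.
P = 792/65780 = 18/1495 ≈ 0.0120.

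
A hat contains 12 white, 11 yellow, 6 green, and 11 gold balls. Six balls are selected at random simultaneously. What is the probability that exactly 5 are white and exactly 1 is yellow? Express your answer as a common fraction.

726/319865

Unordered draws without replacement: count favorable combinations over C(40,6).
Favorable = C(12,5) · C(11,1) · C(6,0) · C(11,0) = 8712; total = C(40,6) = 3838380.
P = 8712/3838380 = 726/319865 ≈ 0.0023.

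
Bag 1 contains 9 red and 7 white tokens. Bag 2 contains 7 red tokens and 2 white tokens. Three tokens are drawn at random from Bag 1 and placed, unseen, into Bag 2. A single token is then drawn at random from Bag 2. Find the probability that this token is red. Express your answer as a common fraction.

Condition on how many of the transferred tokens are red (from Bag 1: 9 red of 16; then Bag 2 has 12 total).
  0 red: C(9,0)C(7,3)/C(16,3) = 1/16; then P = 7/12
  1 red: C(9,1)C(7,2)/C(16,3) = 27/80; then P = 8/12
  2 red: C(9,2)C(7,1)/C(16,3) = 9/20; then P = 9/12
  3 red: C(9,3)C(7,0)/C(16,3) = 3/20; then P = 10/12
P(red from Bag 2) = 139/192 ≈ 0.7240.

139/192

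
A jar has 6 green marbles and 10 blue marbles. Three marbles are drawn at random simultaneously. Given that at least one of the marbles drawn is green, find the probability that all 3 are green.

1/22

P(all 3 green) = C(6,3)/C(16,3) = 1/28; P(at least one green) = 1 − C(10,3)/C(16,3) = 11/14.
Since 'all 3 green' ⊆ 'at least one green', P(all 3 | at least one) = 1/28 / 11/14 = 1/22 ≈ 0.0455.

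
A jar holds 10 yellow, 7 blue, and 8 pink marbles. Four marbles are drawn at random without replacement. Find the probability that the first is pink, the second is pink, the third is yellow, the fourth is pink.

14/1265

Multiply the conditional probability of each draw in order, without replacement, so each draw removes one from its color and from the total.
P = (8/25) · (7/24) · (10/23) · (6/22) = 14/1265 ≈ 0.0111.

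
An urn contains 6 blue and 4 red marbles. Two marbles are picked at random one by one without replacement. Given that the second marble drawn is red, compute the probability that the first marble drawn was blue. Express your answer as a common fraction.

P(first=blue and the second marble drawn is red) = (6/10)·(4/9) = 4/15.
P(the second marble drawn is red) = Σ over first color = 4/15 + 2/15 = 2/5.
By Bayes, P(first=blue | the second marble drawn is red) = 4/15 / 2/5 = 2/3 ≈ 0.6667.

2/3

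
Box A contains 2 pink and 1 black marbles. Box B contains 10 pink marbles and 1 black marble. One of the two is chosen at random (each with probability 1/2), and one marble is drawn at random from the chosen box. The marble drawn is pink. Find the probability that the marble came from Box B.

15/26

P(pink | Box A) = 2/3; P(pink | Box B) = 10/11.
P(pink) = 1/2·2/3 + 1/2·10/11 = 26/33.
By Bayes' rule, P(Box B | pink) = 5/11 / 26/33 = 15/26 ≈ 0.5769.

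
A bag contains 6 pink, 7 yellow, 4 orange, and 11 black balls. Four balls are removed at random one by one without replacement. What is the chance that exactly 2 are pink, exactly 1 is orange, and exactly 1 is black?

44/1365

Unordered draws without replacement: count favorable combinations over C(28,4).
Favorable = C(6,2) · C(7,0) · C(4,1) · C(11,1) = 660; total = C(28,4) = 20475.
P = 660/20475 = 44/1365 ≈ 0.0322.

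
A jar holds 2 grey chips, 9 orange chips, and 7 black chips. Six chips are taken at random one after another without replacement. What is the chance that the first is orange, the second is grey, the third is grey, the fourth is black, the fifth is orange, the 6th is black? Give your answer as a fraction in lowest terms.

1/2210

Multiply the conditional probability of each draw in order, without replacement, so each draw removes one from its color and from the total.
P = (9/18) · (2/17) · (1/16) · (7/15) · (8/14) · (6/13) = 1/2210 ≈ 0.0005.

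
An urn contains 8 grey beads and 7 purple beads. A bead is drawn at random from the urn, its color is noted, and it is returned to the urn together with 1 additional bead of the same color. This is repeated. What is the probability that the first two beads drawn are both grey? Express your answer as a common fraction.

After a grey draw the urn holds 9 grey out of 16.
P = (8/15)·(9/16) = 3/10 ≈ 0.3000.

3/10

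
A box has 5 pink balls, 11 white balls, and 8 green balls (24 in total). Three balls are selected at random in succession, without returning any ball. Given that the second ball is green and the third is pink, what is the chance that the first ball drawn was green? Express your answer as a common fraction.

7/22

P(first=green and the second ball is green and the third is pink) = (8/24)·(7/23)·(5/22) = 35/1518.
P(E) = Σ over first color = 10/759 + 5/138 + 35/1518 = 5/69.
By Bayes, P(first=green | E) = 35/1518 / 5/69 = 7/22 ≈ 0.3182.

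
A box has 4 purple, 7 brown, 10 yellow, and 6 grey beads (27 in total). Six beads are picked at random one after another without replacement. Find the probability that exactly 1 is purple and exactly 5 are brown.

14/49335

Unordered draws without replacement: count favorable combinations over C(27,6).
Favorable = C(4,1) · C(7,5) · C(10,0) · C(6,0) = 84; total = C(27,6) = 296010.
P = 84/296010 = 14/49335 ≈ 0.0003.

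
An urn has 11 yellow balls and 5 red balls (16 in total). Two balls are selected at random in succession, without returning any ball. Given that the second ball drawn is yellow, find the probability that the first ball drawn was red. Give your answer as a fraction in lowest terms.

1/3

P(first=red and the second ball drawn is yellow) = (5/16)·(11/15) = 11/48.
P(the second ball drawn is yellow) = Σ over first color = 11/24 + 11/48 = 11/16.
By Bayes, P(first=red | the second ball drawn is yellow) = 11/48 / 11/16 = 1/3 ≈ 0.3333.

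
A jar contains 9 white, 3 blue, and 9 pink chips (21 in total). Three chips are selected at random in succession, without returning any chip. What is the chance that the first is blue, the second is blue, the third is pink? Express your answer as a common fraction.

Multiply the conditional probability of each draw in order, without replacement, so each draw removes one from its color and from the total.
P = (3/21) · (2/20) · (9/19) = 9/1330 ≈ 0.0068.

9/1330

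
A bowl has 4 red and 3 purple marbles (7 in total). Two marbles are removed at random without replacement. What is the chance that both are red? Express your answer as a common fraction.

Multiply the conditional probability of each draw in order, without replacement, so each draw removes one from its color and from the total.
P = (4/7) · (3/6) = 2/7 ≈ 0.2857.

2/7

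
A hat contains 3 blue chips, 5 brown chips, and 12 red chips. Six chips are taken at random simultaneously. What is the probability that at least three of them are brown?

509/3876

Sum the hypergeometric tail for j = 3,…,5 brown chips.
Favorable = C(5,3)·C(15,3) + C(5,4)·C(15,2) + C(5,5)·C(15,1) = 5090; total = C(20,6) = 38760.
P = 5090/38760 = 509/3876 ≈ 0.1313.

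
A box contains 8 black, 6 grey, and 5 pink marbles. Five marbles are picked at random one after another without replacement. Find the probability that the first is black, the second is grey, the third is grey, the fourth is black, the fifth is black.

7/969

Multiply the conditional probability of each draw in order, without replacement, so each draw removes one from its color and from the total.
P = (8/19) · (6/18) · (5/17) · (7/16) · (6/15) = 7/969 ≈ 0.0072.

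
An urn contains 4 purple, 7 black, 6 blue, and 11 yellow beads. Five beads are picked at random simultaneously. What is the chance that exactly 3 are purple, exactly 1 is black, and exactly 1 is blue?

Unordered draws without replacement: count favorable combinations over C(28,5).
Favorable = C(4,3) · C(7,1) · C(6,1) · C(11,0) = 168; total = C(28,5) = 98280.
P = 168/98280 = 1/585 ≈ 0.0017.

1/585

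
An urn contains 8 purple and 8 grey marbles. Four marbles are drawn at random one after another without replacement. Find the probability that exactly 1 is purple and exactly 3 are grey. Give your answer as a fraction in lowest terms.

Unordered draws without replacement: count favorable combinations over C(16,4).
Favorable = C(8,1) · C(8,3) = 448; total = C(16,4) = 1820.
P = 448/1820 = 16/65 ≈ 0.2462.

16/65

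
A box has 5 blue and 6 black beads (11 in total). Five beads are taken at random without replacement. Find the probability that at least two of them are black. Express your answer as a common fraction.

431/462

Sum the hypergeometric tail for j = 2,…,5 black beads.
Favorable = C(6,2)·C(5,3) + C(6,3)·C(5,2) + C(6,4)·C(5,1) + C(6,5)·C(5,0) = 431; total = C(11,5) = 462.
P = 431/462 = 431/462 ≈ 0.9329.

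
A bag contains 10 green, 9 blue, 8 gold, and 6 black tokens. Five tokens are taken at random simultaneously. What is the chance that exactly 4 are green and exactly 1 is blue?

Unordered draws without replacement: count favorable combinations over C(33,5).
Favorable = C(10,4) · C(9,1) · C(8,0) · C(6,0) = 1890; total = C(33,5) = 237336.
P = 1890/237336 = 315/39556 ≈ 0.0080.

315/39556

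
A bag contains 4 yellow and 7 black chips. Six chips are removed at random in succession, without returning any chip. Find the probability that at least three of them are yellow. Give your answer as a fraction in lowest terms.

Sum the hypergeometric tail for j = 3,…,4 yellow chips.
Favorable = C(4,3)·C(7,3) + C(4,4)·C(7,2) = 161; total = C(11,6) = 462.
P = 161/462 = 23/66 ≈ 0.3485.

23/66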